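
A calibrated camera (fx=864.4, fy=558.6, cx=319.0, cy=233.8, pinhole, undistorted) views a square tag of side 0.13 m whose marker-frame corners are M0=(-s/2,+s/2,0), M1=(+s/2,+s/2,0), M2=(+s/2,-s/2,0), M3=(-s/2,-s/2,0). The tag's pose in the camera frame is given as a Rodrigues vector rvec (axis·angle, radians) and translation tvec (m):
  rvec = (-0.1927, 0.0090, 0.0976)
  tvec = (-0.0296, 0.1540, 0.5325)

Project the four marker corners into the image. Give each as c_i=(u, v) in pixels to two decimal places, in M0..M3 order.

c0=(152.12, 460.17) c1=(366.87, 474.64) c2=(384.88, 333.20) c3=(179.80, 320.00)

Intrinsics K: fx=864.4, fy=558.6, cx=319.0, cy=233.8
Marker side s = 0.13 m; corners in marker frame (Z=0):
  M0 = (-0.0650, +0.0650, 0)
  M1 = (+0.0650, +0.0650, 0)
  M2 = (+0.0650, -0.0650, 0)
  M3 = (-0.0650, -0.0650, 0)
rvec = (-0.1927, 0.0090, 0.0976), |rvec| = θ = 0.21619 rad = 12.387°
Rodrigues: sinθ=0.21451, 1−cosθ=0.02328; R = I + sinθ·[k]× + (1−cosθ)·[k]×²:
    [+0.99522 -0.09771 -0.00044]
    [+0.09598 +0.97676 +0.19164]
    [-0.01830 -0.19076 +0.98147]
t = (-0.0296, 0.1540, 0.5325) m
M0: Pc = R·M0+t = (-0.10064, +0.21125, +0.52129); u = 864.4·(-0.10064)/0.52129 + 319.0 = 152.1195, v = 558.6·(+0.21125)/0.52129 + 233.8 = 460.1708
M1: Pc = R·M1+t = (+0.02874, +0.22373, +0.51891); u = 864.4·(+0.02874)/0.51891 + 319.0 = 366.8719, v = 558.6·(+0.22373)/0.51891 + 233.8 = 474.6399
M2: Pc = R·M2+t = (+0.04144, +0.09675, +0.54371); u = 864.4·(+0.04144)/0.54371 + 319.0 = 384.8818, v = 558.6·(+0.09675)/0.54371 + 233.8 = 333.1986
M3: Pc = R·M3+t = (-0.08794, +0.08427, +0.54609); u = 864.4·(-0.08794)/0.54609 + 319.0 = 179.8034, v = 558.6·(+0.08427)/0.54609 + 233.8 = 320.0027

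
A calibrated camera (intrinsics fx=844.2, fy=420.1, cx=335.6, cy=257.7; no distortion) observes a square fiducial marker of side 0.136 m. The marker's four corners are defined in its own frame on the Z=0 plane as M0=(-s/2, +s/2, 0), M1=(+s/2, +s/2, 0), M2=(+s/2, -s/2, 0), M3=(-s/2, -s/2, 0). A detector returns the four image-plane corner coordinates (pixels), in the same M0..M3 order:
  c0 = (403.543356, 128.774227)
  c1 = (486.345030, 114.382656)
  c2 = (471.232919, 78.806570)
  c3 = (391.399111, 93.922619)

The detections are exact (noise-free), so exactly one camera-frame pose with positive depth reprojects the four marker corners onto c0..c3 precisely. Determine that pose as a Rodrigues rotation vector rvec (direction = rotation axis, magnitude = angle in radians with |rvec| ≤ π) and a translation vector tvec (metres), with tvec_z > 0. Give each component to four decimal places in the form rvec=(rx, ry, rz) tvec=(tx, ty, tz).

rvec=(-0.2850, 0.3737, -0.1825) tvec=(0.1627, -0.4944, 1.3498)

Intrinsics K: fx=844.2, fy=420.1, cx=335.6, cy=257.7
Marker side s = 0.136 m; corners in marker frame (Z=0):
  M0 = (-0.0680, +0.0680, 0)
  M1 = (+0.0680, +0.0680, 0)
  M2 = (+0.0680, -0.0680, 0)
  M3 = (-0.0680, -0.0680, 0)
Detected image corners:
  c0 = (403.543356, 128.774227) px
  c1 = (486.345030, 114.382656) px
  c2 = (471.232919, 78.806570) px
  c3 = (391.399111, 93.922619) px
Planar DLT: solve 8×8 A·h = b for H (H[2,2]=1):
  H  [+489.79557 +0.54043 +437.34361]
  H  [-134.14485 +235.27244 +103.82327]
  H  [-0.24641 -0.22706 +1.00000]
B = K⁻¹H; ‖b₁‖=0.740864, ‖b₂‖=0.740864; λ = 2/(‖b₁‖+‖b₂‖) = 1.349775, sign → tz>0 ⇒ λ=+1.349775
r₁ = λ·B[:,0] = (+0.91535,-0.22698,-0.33260); r₂ = λ·B[:,1] = (+0.12270,+0.94393,-0.30649)
r₃ = r₁×r₂ = (+0.38352,+0.23973,+0.89188); SVD([r₁ r₂ r₃]) → R = UVᵀ:
  R  [+0.91535 +0.12270 +0.38352]
  R  [-0.22698 +0.94393 +0.23973]
  R  [-0.33260 -0.30649 +0.89188]
t = (+0.16268, -0.49440, +1.34977) m
tr R = 2.751155; θ = arccos((tr R − 1)/2) = 0.504167 rad = 28.887°
axis k = ((R−Rᵀ)₃₂, (R−Rᵀ)₁₃, (R−Rᵀ)₂₁) / (2 sinθ) = (-0.565350, +0.741205, -0.361932)
rvec = θ·k = (-0.285030, +0.373691, -0.182474)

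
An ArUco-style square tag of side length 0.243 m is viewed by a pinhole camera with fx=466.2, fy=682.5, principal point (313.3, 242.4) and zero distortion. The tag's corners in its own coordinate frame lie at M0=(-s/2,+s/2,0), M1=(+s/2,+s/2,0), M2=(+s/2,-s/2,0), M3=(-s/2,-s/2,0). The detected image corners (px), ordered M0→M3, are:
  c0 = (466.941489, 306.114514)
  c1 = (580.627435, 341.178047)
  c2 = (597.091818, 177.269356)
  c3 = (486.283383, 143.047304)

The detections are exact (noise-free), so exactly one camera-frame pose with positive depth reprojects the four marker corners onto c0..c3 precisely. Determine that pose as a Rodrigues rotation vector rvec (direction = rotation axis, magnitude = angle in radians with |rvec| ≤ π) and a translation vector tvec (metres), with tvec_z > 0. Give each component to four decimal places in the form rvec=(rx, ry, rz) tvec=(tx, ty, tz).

Intrinsics K: fx=466.2, fy=682.5, cx=313.3, cy=242.4
Marker side s = 0.243 m; corners in marker frame (Z=0):
  M0 = (-0.1215, +0.1215, 0)
  M1 = (+0.1215, +0.1215, 0)
  M2 = (+0.1215, -0.1215, 0)
  M3 = (-0.1215, -0.1215, 0)
Detected image corners:
  c0 = (466.941489, 306.114514) px
  c1 = (580.627435, 341.178047) px
  c2 = (597.091818, 177.269356) px
  c3 = (486.283383, 143.047304) px
Planar DLT: solve 8×8 A·h = b for H (H[2,2]=1):
  H  [+462.45135 -129.77966 +532.85831]
  H  [+142.81527 +647.31426 +240.85872]
  H  [+0.00113 -0.10531 +1.00000]
B = K⁻¹H; ‖b₁‖=1.012961, ‖b₂‖=1.012961; λ = 2/(‖b₁‖+‖b₂‖) = 0.987205, sign → tz>0 ⇒ λ=+0.987205
r₁ = λ·B[:,0] = (+0.97851,+0.20618,+0.00112); r₂ = λ·B[:,1] = (-0.20495,+0.97324,-0.10397)
r₃ = r₁×r₂ = (-0.02253,+0.10150,+0.99458); SVD([r₁ r₂ r₃]) → R = UVᵀ:
  R  [+0.97851 -0.20495 -0.02253]
  R  [+0.20618 +0.97324 +0.10150]
  R  [+0.00112 -0.10397 +0.99458]
t = (+0.46493, -0.00223, +0.98720) m
tr R = 2.946330; θ = arccos((tr R − 1)/2) = 0.232190 rad = 13.303°
axis k = ((R−Rᵀ)₃₂, (R−Rᵀ)₁₃, (R−Rᵀ)₂₁) / (2 sinθ) = (-0.446465, -0.051380, +0.893325)
rvec = θ·k = (-0.103665, -0.011930, +0.207421)

rvec=(-0.1037, -0.0119, 0.2074) tvec=(0.4649, -0.0022, 0.9872)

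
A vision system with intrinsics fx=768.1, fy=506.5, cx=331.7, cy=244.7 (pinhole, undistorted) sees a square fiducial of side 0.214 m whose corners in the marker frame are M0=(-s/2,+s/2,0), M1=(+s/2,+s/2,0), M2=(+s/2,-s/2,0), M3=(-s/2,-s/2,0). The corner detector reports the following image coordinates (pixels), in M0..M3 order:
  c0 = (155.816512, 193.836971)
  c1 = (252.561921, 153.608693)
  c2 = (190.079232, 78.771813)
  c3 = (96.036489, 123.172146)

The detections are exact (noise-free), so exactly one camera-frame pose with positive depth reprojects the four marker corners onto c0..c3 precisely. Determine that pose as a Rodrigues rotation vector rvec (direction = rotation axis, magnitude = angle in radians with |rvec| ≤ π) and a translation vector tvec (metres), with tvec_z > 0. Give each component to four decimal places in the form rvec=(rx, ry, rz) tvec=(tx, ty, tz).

Intrinsics K: fx=768.1, fy=506.5, cx=331.7, cy=244.7
Marker side s = 0.214 m; corners in marker frame (Z=0):
  M0 = (-0.1070, +0.1070, 0)
  M1 = (+0.1070, +0.1070, 0)
  M2 = (+0.1070, -0.1070, 0)
  M3 = (-0.1070, -0.1070, 0)
Detected image corners:
  c0 = (155.816512, 193.836971) px
  c1 = (252.561921, 153.608693) px
  c2 = (190.079232, 78.771813) px
  c3 = (96.036489, 123.172146) px
Planar DLT: solve 8×8 A·h = b for H (H[2,2]=1):
  H  [+402.15275 +290.46614 +172.43468]
  H  [-232.21728 +343.63100 +138.02786]
  H  [-0.25131 +0.02866 +1.00000]
B = K⁻¹H; ‖b₁‖=0.759152, ‖b₂‖=0.759152; λ = 2/(‖b₁‖+‖b₂‖) = 1.317260, sign → tz>0 ⇒ λ=+1.317260
r₁ = λ·B[:,0] = (+0.83263,-0.44400,-0.33104); r₂ = λ·B[:,1] = (+0.48184,+0.87545,+0.03775)
r₃ = r₁×r₂ = (+0.27305,-0.19094,+0.94286); SVD([r₁ r₂ r₃]) → R = UVᵀ:
  R  [+0.83263 +0.48184 +0.27305]
  R  [-0.44400 +0.87545 -0.19094]
  R  [-0.33104 +0.03775 +0.94286]
t = (-0.27313, -0.27742, +1.31726) m
tr R = 2.650942; θ = arccos((tr R − 1)/2) = 0.599760 rad = 34.364°
axis k = ((R−Rᵀ)₃₂, (R−Rᵀ)₁₃, (R−Rᵀ)₂₁) / (2 sinθ) = (+0.202575, +0.535119, -0.820129)
rvec = θ·k = (+0.121497, +0.320943, -0.491880)

rvec=(0.1215, 0.3209, -0.4919) tvec=(-0.2731, -0.2774, 1.3173)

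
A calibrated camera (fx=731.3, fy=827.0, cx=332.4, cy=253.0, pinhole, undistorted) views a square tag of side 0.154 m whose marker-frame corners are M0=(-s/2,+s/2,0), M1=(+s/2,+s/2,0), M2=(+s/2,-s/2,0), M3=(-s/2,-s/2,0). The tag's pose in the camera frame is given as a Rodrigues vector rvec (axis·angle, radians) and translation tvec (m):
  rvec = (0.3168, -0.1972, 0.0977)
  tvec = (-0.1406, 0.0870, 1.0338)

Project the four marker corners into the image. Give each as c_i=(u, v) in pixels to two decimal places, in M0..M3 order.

Intrinsics K: fx=731.3, fy=827.0, cx=332.4, cy=253.0
Marker side s = 0.154 m; corners in marker frame (Z=0):
  M0 = (-0.0770, +0.0770, 0)
  M1 = (+0.0770, +0.0770, 0)
  M2 = (+0.0770, -0.0770, 0)
  M3 = (-0.0770, -0.0770, 0)
rvec = (0.3168, -0.1972, 0.0977), |rvec| = θ = 0.38574 rad = 22.101°
Rodrigues: sinθ=0.37624, 1−cosθ=0.07348; R = I + sinθ·[k]× + (1−cosθ)·[k]×²:
    [+0.97608 -0.12615 -0.17706]
    [+0.06444 +0.94572 -0.31852]
    [+0.20763 +0.29949 +0.93123]
t = (-0.1406, 0.0870, 1.0338) m
M0: Pc = R·M0+t = (-0.22547, +0.15486, +1.04087); u = 731.3·(-0.22547)/1.04087 + 332.4 = 173.9874, v = 827.0·(+0.15486)/1.04087 + 253.0 = 376.0391
M1: Pc = R·M1+t = (-0.07515, +0.16478, +1.07285); u = 731.3·(-0.07515)/1.07285 + 332.4 = 281.1711, v = 827.0·(+0.16478)/1.07285 + 253.0 = 380.0222
M2: Pc = R·M2+t = (-0.05573, +0.01914, +1.02673); u = 731.3·(-0.05573)/1.02673 + 332.4 = 292.7067, v = 827.0·(+0.01914)/1.02673 + 253.0 = 268.4179
M3: Pc = R·M3+t = (-0.20605, +0.00922, +0.99475); u = 731.3·(-0.20605)/0.99475 + 332.4 = 180.9243, v = 827.0·(+0.00922)/0.99475 + 253.0 = 260.6627

c0=(173.99, 376.04) c1=(281.17, 380.02) c2=(292.71, 268.42) c3=(180.92, 260.66)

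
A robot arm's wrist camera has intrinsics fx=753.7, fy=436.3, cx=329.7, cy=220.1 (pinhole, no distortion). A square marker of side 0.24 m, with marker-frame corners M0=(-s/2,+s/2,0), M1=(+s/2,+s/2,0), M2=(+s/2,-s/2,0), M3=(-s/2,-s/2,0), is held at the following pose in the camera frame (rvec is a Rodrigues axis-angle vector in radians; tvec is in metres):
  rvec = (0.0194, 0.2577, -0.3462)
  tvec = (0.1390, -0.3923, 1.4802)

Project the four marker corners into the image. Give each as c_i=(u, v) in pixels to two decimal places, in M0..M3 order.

c0=(364.98, 150.81) c1=(480.02, 123.79) c2=(437.31, 56.38) c3=(324.44, 85.99)

Intrinsics K: fx=753.7, fy=436.3, cx=329.7, cy=220.1
Marker side s = 0.24 m; corners in marker frame (Z=0):
  M0 = (-0.1200, +0.1200, 0)
  M1 = (+0.1200, +0.1200, 0)
  M2 = (+0.1200, -0.1200, 0)
  M3 = (-0.1200, -0.1200, 0)
rvec = (0.0194, 0.2577, -0.3462), |rvec| = θ = 0.43202 rad = 24.753°
Rodrigues: sinθ=0.41870, 1−cosθ=0.09188; R = I + sinθ·[k]× + (1−cosθ)·[k]×²:
    [+0.90831 +0.33799 +0.24645]
    [-0.33307 +0.94081 -0.06272]
    [-0.25306 -0.02512 +0.96712]
t = (0.1390, -0.3923, 1.4802) m
M0: Pc = R·M0+t = (+0.07056, -0.23943, +1.50755); u = 753.7·(+0.07056)/1.50755 + 329.7 = 364.9775, v = 436.3·(-0.23943)/1.50755 + 220.1 = 150.8056
M1: Pc = R·M1+t = (+0.28856, -0.31937, +1.44682); u = 753.7·(+0.28856)/1.44682 + 329.7 = 480.0192, v = 436.3·(-0.31937)/1.44682 + 220.1 = 123.7911
M2: Pc = R·M2+t = (+0.20744, -0.54517, +1.45285); u = 753.7·(+0.20744)/1.45285 + 329.7 = 437.3135, v = 436.3·(-0.54517)/1.45285 + 220.1 = 56.3828
M3: Pc = R·M3+t = (-0.01056, -0.46523, +1.51358); u = 753.7·(-0.01056)/1.51358 + 329.7 = 324.4436, v = 436.3·(-0.46523)/1.51358 + 220.1 = 85.9946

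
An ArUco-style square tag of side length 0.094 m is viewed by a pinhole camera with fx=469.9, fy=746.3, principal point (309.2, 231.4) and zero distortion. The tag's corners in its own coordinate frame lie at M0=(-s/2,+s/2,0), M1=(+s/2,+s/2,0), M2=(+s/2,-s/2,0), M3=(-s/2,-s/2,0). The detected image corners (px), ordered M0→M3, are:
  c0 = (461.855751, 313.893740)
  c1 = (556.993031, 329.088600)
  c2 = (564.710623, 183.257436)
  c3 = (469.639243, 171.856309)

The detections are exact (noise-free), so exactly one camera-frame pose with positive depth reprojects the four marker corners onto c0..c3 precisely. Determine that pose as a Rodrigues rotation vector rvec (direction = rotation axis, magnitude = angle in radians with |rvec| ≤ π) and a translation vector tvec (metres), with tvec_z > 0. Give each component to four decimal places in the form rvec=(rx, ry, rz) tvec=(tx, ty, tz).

Intrinsics K: fx=469.9, fy=746.3, cx=309.2, cy=231.4
Marker side s = 0.094 m; corners in marker frame (Z=0):
  M0 = (-0.0470, +0.0470, 0)
  M1 = (+0.0470, +0.0470, 0)
  M2 = (+0.0470, -0.0470, 0)
  M3 = (-0.0470, -0.0470, 0)
Detected image corners:
  c0 = (461.855751, 313.893740) px
  c1 = (556.993031, 329.088600) px
  c2 = (564.710623, 183.257436) px
  c3 = (469.639243, 171.856309) px
Planar DLT: solve 8×8 A·h = b for H (H[2,2]=1):
  H  [+869.24214 -97.85446 +512.68464]
  H  [+72.16510 +1523.46772 +249.33580]
  H  [-0.27763 -0.03000 +1.00000]
B = K⁻¹H; ‖b₁‖=2.059526, ‖b₂‖=2.059526; λ = 2/(‖b₁‖+‖b₂‖) = 0.485549, sign → tz>0 ⇒ λ=+0.485549
r₁ = λ·B[:,0] = (+0.98689,+0.08875,-0.13480); r₂ = λ·B[:,1] = (-0.09153,+0.99570,-0.01456)
r₃ = r₁×r₂ = (+0.13293,+0.02671,+0.99077); SVD([r₁ r₂ r₃]) → R = UVᵀ:
  R  [+0.98689 -0.09153 +0.13293]
  R  [+0.08875 +0.99570 +0.02671]
  R  [-0.13480 -0.01456 +0.99077]
t = (+0.21026, +0.01167, +0.48555) m
tr R = 2.973352; θ = arccos((tr R − 1)/2) = 0.163425 rad = 9.364°
axis k = ((R−Rᵀ)₃₂, (R−Rᵀ)₁₃, (R−Rᵀ)₂₁) / (2 sinθ) = (-0.126852, +0.822780, +0.554024)
rvec = θ·k = (-0.020731, +0.134462, +0.090541)

rvec=(-0.0207, 0.1345, 0.0905) tvec=(0.2103, 0.0117, 0.4855)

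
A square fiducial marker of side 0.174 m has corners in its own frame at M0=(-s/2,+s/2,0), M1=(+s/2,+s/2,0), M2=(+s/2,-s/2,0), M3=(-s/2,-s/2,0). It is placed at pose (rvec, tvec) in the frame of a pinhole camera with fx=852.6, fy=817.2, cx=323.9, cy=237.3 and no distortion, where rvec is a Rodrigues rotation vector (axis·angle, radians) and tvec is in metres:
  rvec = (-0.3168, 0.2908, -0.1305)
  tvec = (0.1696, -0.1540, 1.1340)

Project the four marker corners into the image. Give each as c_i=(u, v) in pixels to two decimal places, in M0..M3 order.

c0=(394.91, 195.94) c1=(528.02, 171.70) c2=(507.37, 57.38) c3=(381.40, 84.84)

Intrinsics K: fx=852.6, fy=817.2, cx=323.9, cy=237.3
Marker side s = 0.174 m; corners in marker frame (Z=0):
  M0 = (-0.0870, +0.0870, 0)
  M1 = (+0.0870, +0.0870, 0)
  M2 = (+0.0870, -0.0870, 0)
  M3 = (-0.0870, -0.0870, 0)
rvec = (-0.3168, 0.2908, -0.1305), |rvec| = θ = 0.44940 rad = 25.749°
Rodrigues: sinθ=0.43442, 1−cosθ=0.09929; R = I + sinθ·[k]× + (1−cosθ)·[k]×²:
    [+0.95005 +0.08086 +0.30144]
    [-0.17144 +0.94228 +0.28759]
    [-0.26078 -0.32490 +0.90908]
t = (0.1696, -0.1540, 1.1340) m
M0: Pc = R·M0+t = (+0.09398, -0.05711, +1.12842); u = 852.6·(+0.09398)/1.12842 + 323.9 = 394.9085, v = 817.2·(-0.05711)/1.12842 + 237.3 = 195.9443
M1: Pc = R·M1+t = (+0.25929, -0.08694, +1.08305); u = 852.6·(+0.25929)/1.08305 + 323.9 = 528.0189, v = 817.2·(-0.08694)/1.08305 + 237.3 = 171.7027
M2: Pc = R·M2+t = (+0.24522, -0.25089, +1.13958); u = 852.6·(+0.24522)/1.13958 + 323.9 = 507.3665, v = 817.2·(-0.25089)/1.13958 + 237.3 = 57.3817
M3: Pc = R·M3+t = (+0.07991, -0.22106, +1.18495); u = 852.6·(+0.07991)/1.18495 + 323.9 = 381.3975, v = 817.2·(-0.22106)/1.18495 + 237.3 = 84.8445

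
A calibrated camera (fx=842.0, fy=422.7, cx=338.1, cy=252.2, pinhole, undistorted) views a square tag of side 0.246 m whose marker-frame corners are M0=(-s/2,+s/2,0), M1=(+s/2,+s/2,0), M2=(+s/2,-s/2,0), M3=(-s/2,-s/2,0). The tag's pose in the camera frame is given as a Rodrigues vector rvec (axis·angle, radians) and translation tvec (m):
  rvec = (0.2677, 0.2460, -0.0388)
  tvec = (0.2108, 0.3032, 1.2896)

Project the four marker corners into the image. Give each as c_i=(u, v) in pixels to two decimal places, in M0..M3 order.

c0=(400.56, 384.32) c1=(559.00, 390.07) c2=(558.49, 315.54) c3=(392.29, 313.01)

Intrinsics K: fx=842.0, fy=422.7, cx=338.1, cy=252.2
Marker side s = 0.246 m; corners in marker frame (Z=0):
  M0 = (-0.1230, +0.1230, 0)
  M1 = (+0.1230, +0.1230, 0)
  M2 = (+0.1230, -0.1230, 0)
  M3 = (-0.1230, -0.1230, 0)
rvec = (0.2677, 0.2460, -0.0388), |rvec| = θ = 0.36563 rad = 20.949°
Rodrigues: sinθ=0.35754, 1−cosθ=0.06610; R = I + sinθ·[k]× + (1−cosθ)·[k]×²:
    [+0.96933 +0.07050 +0.23542]
    [-0.00538 +0.96382 -0.26649]
    [-0.24569 +0.25706 +0.93464]
t = (0.2108, 0.3032, 1.2896) m
M0: Pc = R·M0+t = (+0.10024, +0.42241, +1.35144); u = 842.0·(+0.10024)/1.35144 + 338.1 = 400.5560, v = 422.7·(+0.42241)/1.35144 + 252.2 = 384.3211
M1: Pc = R·M1+t = (+0.33870, +0.42109, +1.29100); u = 842.0·(+0.33870)/1.29100 + 338.1 = 559.0030, v = 422.7·(+0.42109)/1.29100 + 252.2 = 390.0732
M2: Pc = R·M2+t = (+0.32136, +0.18399, +1.22776); u = 842.0·(+0.32136)/1.22776 + 338.1 = 558.4862, v = 422.7·(+0.18399)/1.22776 + 252.2 = 315.5444
M3: Pc = R·M3+t = (+0.08290, +0.18531, +1.28820); u = 842.0·(+0.08290)/1.28820 + 338.1 = 392.2855, v = 422.7·(+0.18531)/1.28820 + 252.2 = 313.0066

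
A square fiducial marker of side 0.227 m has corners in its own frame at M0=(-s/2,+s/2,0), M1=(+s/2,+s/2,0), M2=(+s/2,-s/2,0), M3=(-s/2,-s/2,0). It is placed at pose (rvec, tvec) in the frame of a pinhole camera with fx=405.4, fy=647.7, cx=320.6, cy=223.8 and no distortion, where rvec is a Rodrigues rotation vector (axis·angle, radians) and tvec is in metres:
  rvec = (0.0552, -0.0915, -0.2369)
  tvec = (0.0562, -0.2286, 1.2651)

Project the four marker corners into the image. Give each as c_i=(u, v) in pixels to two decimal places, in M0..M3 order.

Intrinsics K: fx=405.4, fy=647.7, cx=320.6, cy=223.8
Marker side s = 0.227 m; corners in marker frame (Z=0):
  M0 = (-0.1135, +0.1135, 0)
  M1 = (+0.1135, +0.1135, 0)
  M2 = (+0.1135, -0.1135, 0)
  M3 = (-0.1135, -0.1135, 0)
rvec = (0.0552, -0.0915, -0.2369), |rvec| = θ = 0.25989 rad = 14.890°
Rodrigues: sinθ=0.25697, 1−cosθ=0.03358; R = I + sinθ·[k]× + (1−cosθ)·[k]×²:
    [+0.96793 +0.23173 -0.09698]
    [-0.23675 +0.97058 -0.04380]
    [+0.08397 +0.06536 +0.99432]
t = (0.0562, -0.2286, 1.2651) m
M0: Pc = R·M0+t = (-0.02736, -0.09157, +1.26299); u = 405.4·(-0.02736)/1.26299 + 320.6 = 311.8182, v = 647.7·(-0.09157)/1.26299 + 223.8 = 176.8413
M1: Pc = R·M1+t = (+0.19236, -0.14531, +1.28205); u = 405.4·(+0.19236)/1.28205 + 320.6 = 381.4273, v = 647.7·(-0.14531)/1.28205 + 223.8 = 150.3881
M2: Pc = R·M2+t = (+0.13976, -0.36563, +1.26721); u = 405.4·(+0.13976)/1.26721 + 320.6 = 365.3110, v = 647.7·(-0.36563)/1.26721 + 223.8 = 36.9172
M3: Pc = R·M3+t = (-0.07996, -0.31189, +1.24815); u = 405.4·(-0.07996)/1.24815 + 320.6 = 294.6283, v = 647.7·(-0.31189)/1.24815 + 223.8 = 61.9519

c0=(311.82, 176.84) c1=(381.43, 150.39) c2=(365.31, 36.92) c3=(294.63, 61.95)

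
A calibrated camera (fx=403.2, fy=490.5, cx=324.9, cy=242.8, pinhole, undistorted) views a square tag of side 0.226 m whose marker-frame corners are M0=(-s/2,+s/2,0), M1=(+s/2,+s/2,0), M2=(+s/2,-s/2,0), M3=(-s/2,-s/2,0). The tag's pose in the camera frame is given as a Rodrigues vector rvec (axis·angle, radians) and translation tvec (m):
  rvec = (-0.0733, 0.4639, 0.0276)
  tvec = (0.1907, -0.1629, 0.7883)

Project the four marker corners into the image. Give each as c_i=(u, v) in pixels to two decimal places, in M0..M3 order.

c0=(366.01, 212.51) c1=(483.24, 209.81) c2=(485.44, 62.10) c3=(369.96, 82.42)

Intrinsics K: fx=403.2, fy=490.5, cx=324.9, cy=242.8
Marker side s = 0.226 m; corners in marker frame (Z=0):
  M0 = (-0.1130, +0.1130, 0)
  M1 = (+0.1130, +0.1130, 0)
  M2 = (+0.1130, -0.1130, 0)
  M3 = (-0.1130, -0.1130, 0)
rvec = (-0.0733, 0.4639, 0.0276), |rvec| = θ = 0.47047 rad = 26.956°
Rodrigues: sinθ=0.45330, 1−cosθ=0.10864; R = I + sinθ·[k]× + (1−cosθ)·[k]×²:
    [+0.89399 -0.04328 +0.44598]
    [+0.00990 +0.99699 +0.07691]
    [-0.44797 -0.06434 +0.89173]
t = (0.1907, -0.1629, 0.7883) m
M0: Pc = R·M0+t = (+0.08479, -0.05136, +0.83165); u = 403.2·(+0.08479)/0.83165 + 324.9 = 366.0067, v = 490.5·(-0.05136)/0.83165 + 242.8 = 212.5088
M1: Pc = R·M1+t = (+0.28683, -0.04912, +0.73041); u = 403.2·(+0.28683)/0.73041 + 324.9 = 483.2359, v = 490.5·(-0.04912)/0.73041 + 242.8 = 209.8130
M2: Pc = R·M2+t = (+0.29661, -0.27444, +0.74495); u = 403.2·(+0.29661)/0.74495 + 324.9 = 485.4398, v = 490.5·(-0.27444)/0.74495 + 242.8 = 62.0991
M3: Pc = R·M3+t = (+0.09457, -0.27668, +0.84619); u = 403.2·(+0.09457)/0.84619 + 324.9 = 369.9613, v = 490.5·(-0.27668)/0.84619 + 242.8 = 82.4214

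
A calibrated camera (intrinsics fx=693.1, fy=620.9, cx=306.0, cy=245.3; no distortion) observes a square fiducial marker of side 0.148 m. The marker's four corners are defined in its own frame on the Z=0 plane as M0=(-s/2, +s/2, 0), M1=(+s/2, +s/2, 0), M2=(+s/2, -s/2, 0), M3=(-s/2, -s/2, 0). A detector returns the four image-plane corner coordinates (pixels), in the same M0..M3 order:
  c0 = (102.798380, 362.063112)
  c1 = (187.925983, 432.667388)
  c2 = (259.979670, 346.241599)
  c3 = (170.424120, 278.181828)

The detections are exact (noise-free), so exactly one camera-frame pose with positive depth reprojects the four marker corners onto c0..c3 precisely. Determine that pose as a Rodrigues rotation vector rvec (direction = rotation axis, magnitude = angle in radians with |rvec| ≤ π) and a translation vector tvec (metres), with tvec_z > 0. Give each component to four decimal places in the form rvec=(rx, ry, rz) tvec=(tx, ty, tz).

Intrinsics K: fx=693.1, fy=620.9, cx=306.0, cy=245.3
Marker side s = 0.148 m; corners in marker frame (Z=0):
  M0 = (-0.0740, +0.0740, 0)
  M1 = (+0.0740, +0.0740, 0)
  M2 = (+0.0740, -0.0740, 0)
  M3 = (-0.0740, -0.0740, 0)
Detected image corners:
  c0 = (102.798380, 362.063112) px
  c1 = (187.925983, 432.667388) px
  c2 = (259.979670, 346.241599) px
  c3 = (170.424120, 278.181828) px
Planar DLT: solve 8×8 A·h = b for H (H[2,2]=1):
  H  [+537.52430 -451.79247 +179.05750]
  H  [+365.21118 +614.09319 +354.38704]
  H  [-0.29121 +0.10969 +1.00000]
B = K⁻¹H; ‖b₁‖=1.181847, ‖b₂‖=1.181847; λ = 2/(‖b₁‖+‖b₂‖) = 0.846133, sign → tz>0 ⇒ λ=+0.846133
r₁ = λ·B[:,0] = (+0.76499,+0.59504,-0.24640); r₂ = λ·B[:,1] = (-0.59252,+0.80019,+0.09281)
r₃ = r₁×r₂ = (+0.25240,+0.07500,+0.96471); SVD([r₁ r₂ r₃]) → R = UVᵀ:
  R  [+0.76499 -0.59252 +0.25240]
  R  [+0.59504 +0.80019 +0.07500]
  R  [-0.24640 +0.09281 +0.96471]
t = (-0.15497, +0.14866, +0.84613) m
tr R = 2.529895; θ = arccos((tr R − 1)/2) = 0.699836 rad = 40.098°
axis k = ((R−Rᵀ)₃₂, (R−Rᵀ)₁₃, (R−Rᵀ)₂₁) / (2 sinθ) = (+0.013829, +0.387211, +0.921887)
rvec = θ·k = (+0.009678, +0.270984, +0.645170)

rvec=(0.0097, 0.2710, 0.6452) tvec=(-0.1550, 0.1487, 0.8461)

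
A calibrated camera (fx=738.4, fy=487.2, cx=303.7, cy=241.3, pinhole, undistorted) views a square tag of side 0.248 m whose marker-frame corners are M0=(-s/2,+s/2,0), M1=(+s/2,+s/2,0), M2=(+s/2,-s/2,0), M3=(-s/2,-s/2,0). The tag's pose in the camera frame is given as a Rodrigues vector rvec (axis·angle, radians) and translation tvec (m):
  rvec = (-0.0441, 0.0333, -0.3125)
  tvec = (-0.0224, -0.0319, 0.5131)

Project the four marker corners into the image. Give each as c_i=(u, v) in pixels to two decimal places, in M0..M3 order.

c0=(155.65, 359.85) c1=(499.40, 287.50) c2=(386.02, 63.79) c3=(51.59, 137.22)

Intrinsics K: fx=738.4, fy=487.2, cx=303.7, cy=241.3
Marker side s = 0.248 m; corners in marker frame (Z=0):
  M0 = (-0.1240, +0.1240, 0)
  M1 = (+0.1240, +0.1240, 0)
  M2 = (+0.1240, -0.1240, 0)
  M3 = (-0.1240, -0.1240, 0)
rvec = (-0.0441, 0.0333, -0.3125), |rvec| = θ = 0.31735 rad = 18.183°
Rodrigues: sinθ=0.31205, 1−cosθ=0.04993; R = I + sinθ·[k]× + (1−cosθ)·[k]×²:
    [+0.95103 +0.30655 +0.03958]
    [-0.30801 +0.95062 +0.03820]
    [-0.02591 -0.04852 +0.99849]
t = (-0.0224, -0.0319, 0.5131) m
M0: Pc = R·M0+t = (-0.10232, +0.12417, +0.51030); u = 738.4·(-0.10232)/0.51030 + 303.7 = 155.6496, v = 487.2·(+0.12417)/0.51030 + 241.3 = 359.8496
M1: Pc = R·M1+t = (+0.13354, +0.04778, +0.50387); u = 738.4·(+0.13354)/0.50387 + 303.7 = 499.3976, v = 487.2·(+0.04778)/0.50387 + 241.3 = 287.5024
M2: Pc = R·M2+t = (+0.05752, -0.18797, +0.51590); u = 738.4·(+0.05752)/0.51590 + 303.7 = 386.0201, v = 487.2·(-0.18797)/0.51590 + 241.3 = 63.7887
M3: Pc = R·M3+t = (-0.17834, -0.11158, +0.52233); u = 738.4·(-0.17834)/0.52233 + 303.7 = 51.5863, v = 487.2·(-0.11158)/0.52233 + 241.3 = 137.2214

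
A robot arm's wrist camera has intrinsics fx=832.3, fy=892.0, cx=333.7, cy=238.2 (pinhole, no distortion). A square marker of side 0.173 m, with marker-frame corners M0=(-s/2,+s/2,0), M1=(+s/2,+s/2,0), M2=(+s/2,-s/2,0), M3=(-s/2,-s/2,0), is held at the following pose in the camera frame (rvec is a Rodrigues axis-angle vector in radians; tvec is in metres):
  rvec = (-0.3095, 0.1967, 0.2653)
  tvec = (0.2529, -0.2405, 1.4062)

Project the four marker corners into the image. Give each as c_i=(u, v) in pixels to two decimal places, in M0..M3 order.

c0=(420.51, 123.30) c1=(523.05, 145.58) c2=(545.93, 48.18) c3=(446.11, 29.31)

Intrinsics K: fx=832.3, fy=892.0, cx=333.7, cy=238.2
Marker side s = 0.173 m; corners in marker frame (Z=0):
  M0 = (-0.0865, +0.0865, 0)
  M1 = (+0.0865, +0.0865, 0)
  M2 = (+0.0865, -0.0865, 0)
  M3 = (-0.0865, -0.0865, 0)
rvec = (-0.3095, 0.1967, 0.2653), |rvec| = θ = 0.45262 rad = 25.933°
Rodrigues: sinθ=0.43732, 1−cosθ=0.10070; R = I + sinθ·[k]× + (1−cosθ)·[k]×²:
    [+0.94639 -0.28626 +0.14969]
    [+0.22641 +0.91832 +0.32469]
    [-0.23041 -0.27339 +0.93390]
t = (0.2529, -0.2405, 1.4062) m
M0: Pc = R·M0+t = (+0.14628, -0.18065, +1.40248); u = 832.3·(+0.14628)/1.40248 + 333.7 = 420.5073, v = 892.0·(-0.18065)/1.40248 + 238.2 = 123.3041
M1: Pc = R·M1+t = (+0.31000, -0.14148, +1.36262); u = 832.3·(+0.31000)/1.36262 + 333.7 = 523.0513, v = 892.0·(-0.14148)/1.36262 + 238.2 = 145.5838
M2: Pc = R·M2+t = (+0.35952, -0.30035, +1.40992); u = 832.3·(+0.35952)/1.40992 + 333.7 = 545.9334, v = 892.0·(-0.30035)/1.40992 + 238.2 = 48.1801
M3: Pc = R·M3+t = (+0.19580, -0.33952, +1.44978); u = 832.3·(+0.19580)/1.44978 + 333.7 = 446.1056, v = 892.0·(-0.33952)/1.44978 + 238.2 = 29.3052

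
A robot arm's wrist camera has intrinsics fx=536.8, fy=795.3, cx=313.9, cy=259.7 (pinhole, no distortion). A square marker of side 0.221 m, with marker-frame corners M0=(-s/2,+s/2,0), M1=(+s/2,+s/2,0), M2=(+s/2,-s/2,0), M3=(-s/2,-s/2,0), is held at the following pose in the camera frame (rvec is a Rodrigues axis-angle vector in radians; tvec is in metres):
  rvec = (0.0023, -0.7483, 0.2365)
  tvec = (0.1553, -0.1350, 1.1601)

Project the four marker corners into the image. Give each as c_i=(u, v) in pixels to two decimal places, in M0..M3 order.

Intrinsics K: fx=536.8, fy=795.3, cx=313.9, cy=259.7
Marker side s = 0.221 m; corners in marker frame (Z=0):
  M0 = (-0.1105, +0.1105, 0)
  M1 = (+0.1105, +0.1105, 0)
  M2 = (+0.1105, -0.1105, 0)
  M3 = (-0.1105, -0.1105, 0)
rvec = (0.0023, -0.7483, 0.2365), |rvec| = θ = 0.78479 rad = 44.965°
Rodrigues: sinθ=0.70667, 1−cosθ=0.29246; R = I + sinθ·[k]× + (1−cosθ)·[k]×²:
    [+0.70754 -0.21378 -0.67356]
    [+0.21214 +0.97344 -0.08611]
    [+0.67408 -0.08197 +0.73410]
t = (0.1553, -0.1350, 1.1601) m
M0: Pc = R·M0+t = (+0.05349, -0.05088, +1.07656); u = 536.8·(+0.05349)/1.07656 + 313.9 = 340.5737, v = 795.3·(-0.05088)/1.07656 + 259.7 = 222.1150
M1: Pc = R·M1+t = (+0.20986, -0.00399, +1.22553); u = 536.8·(+0.20986)/1.22553 + 313.9 = 405.8223, v = 795.3·(-0.00399)/1.22553 + 259.7 = 257.1085
M2: Pc = R·M2+t = (+0.25711, -0.21912, +1.24364); u = 536.8·(+0.25711)/1.24364 + 313.9 = 424.8759, v = 795.3·(-0.21912)/1.24364 + 259.7 = 119.5725
M3: Pc = R·M3+t = (+0.10074, -0.26601, +1.09467); u = 536.8·(+0.10074)/1.09467 + 313.9 = 363.3000, v = 795.3·(-0.26601)/1.09467 + 259.7 = 66.4411

c0=(340.57, 222.11) c1=(405.82, 257.11) c2=(424.88, 119.57) c3=(363.30, 66.44)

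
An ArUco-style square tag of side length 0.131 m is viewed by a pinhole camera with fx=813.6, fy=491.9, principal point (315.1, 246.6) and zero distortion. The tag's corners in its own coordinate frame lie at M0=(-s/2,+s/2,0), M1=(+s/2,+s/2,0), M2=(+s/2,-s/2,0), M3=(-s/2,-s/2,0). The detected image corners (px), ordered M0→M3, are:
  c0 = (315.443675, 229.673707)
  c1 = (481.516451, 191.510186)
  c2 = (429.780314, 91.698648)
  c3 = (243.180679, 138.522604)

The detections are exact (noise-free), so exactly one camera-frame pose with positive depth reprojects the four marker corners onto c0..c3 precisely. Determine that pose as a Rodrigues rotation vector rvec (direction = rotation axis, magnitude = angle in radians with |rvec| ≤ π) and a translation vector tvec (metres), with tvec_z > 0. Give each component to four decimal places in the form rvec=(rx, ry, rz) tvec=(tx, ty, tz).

rvec=(0.6152, 0.0337, -0.3908) tvec=(0.0369, -0.0927, 0.5677)

Intrinsics K: fx=813.6, fy=491.9, cx=315.1, cy=246.6
Marker side s = 0.131 m; corners in marker frame (Z=0):
  M0 = (-0.0655, +0.0655, 0)
  M1 = (+0.0655, +0.0655, 0)
  M2 = (+0.0655, -0.0655, 0)
  M3 = (-0.0655, -0.0655, 0)
Detected image corners:
  c0 = (315.443675, 229.673707) px
  c1 = (481.516451, 191.510186) px
  c2 = (429.780314, 91.698648) px
  c3 = (243.180679, 138.522604) px
Planar DLT: solve 8×8 A·h = b for H (H[2,2]=1):
  H  [+1246.70704 +834.31466 +367.98519]
  H  [-364.07104 +887.72055 +166.26955]
  H  [-0.25674 +0.97888 +1.00000]
B = K⁻¹H; ‖b₁‖=1.761369, ‖b₂‖=1.761369; λ = 2/(‖b₁‖+‖b₂‖) = 0.567740, sign → tz>0 ⇒ λ=+0.567740
r₁ = λ·B[:,0] = (+0.92642,-0.34713,-0.14576); r₂ = λ·B[:,1] = (+0.36696,+0.74598,+0.55575)
r₃ = r₁×r₂ = (-0.08418,-0.56835,+0.81847); SVD([r₁ r₂ r₃]) → R = UVᵀ:
  R  [+0.92642 +0.36696 -0.08418]
  R  [-0.34713 +0.74598 -0.56835]
  R  [-0.14576 +0.55575 +0.81847]
t = (+0.03690, -0.09272, +0.56774) m
tr R = 2.490872; θ = arccos((tr R − 1)/2) = 0.729607 rad = 41.803°
axis k = ((R−Rᵀ)₃₂, (R−Rᵀ)₁₃, (R−Rᵀ)₂₁) / (2 sinθ) = (+0.843183, +0.046193, -0.535638)
rvec = θ·k = (+0.615193, +0.033703, -0.390805)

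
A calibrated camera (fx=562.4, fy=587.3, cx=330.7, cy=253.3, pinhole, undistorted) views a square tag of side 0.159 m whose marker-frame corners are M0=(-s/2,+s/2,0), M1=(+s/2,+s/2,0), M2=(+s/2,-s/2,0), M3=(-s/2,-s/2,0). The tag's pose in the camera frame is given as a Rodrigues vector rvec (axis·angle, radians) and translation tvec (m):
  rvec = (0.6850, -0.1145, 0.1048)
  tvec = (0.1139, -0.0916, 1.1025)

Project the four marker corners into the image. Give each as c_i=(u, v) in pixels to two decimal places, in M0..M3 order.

c0=(342.86, 235.24) c1=(418.61, 240.30) c2=(438.07, 171.54) c3=(355.52, 164.53)

Intrinsics K: fx=562.4, fy=587.3, cx=330.7, cy=253.3
Marker side s = 0.159 m; corners in marker frame (Z=0):
  M0 = (-0.0795, +0.0795, 0)
  M1 = (+0.0795, +0.0795, 0)
  M2 = (+0.0795, -0.0795, 0)
  M3 = (-0.0795, -0.0795, 0)
rvec = (0.6850, -0.1145, 0.1048), |rvec| = θ = 0.70237 rad = 40.243°
Rodrigues: sinθ=0.64603, 1−cosθ=0.23668; R = I + sinθ·[k]× + (1−cosθ)·[k]×²:
    [+0.98844 -0.13402 -0.07087]
    [+0.05876 +0.76961 -0.63581]
    [+0.13976 +0.62430 +0.76859]
t = (0.1139, -0.0916, 1.1025) m
M0: Pc = R·M0+t = (+0.02466, -0.03509, +1.14102); u = 562.4·(+0.02466)/1.14102 + 330.7 = 342.8567, v = 587.3·(-0.03509)/1.14102 + 253.3 = 235.2397
M1: Pc = R·M1+t = (+0.18183, -0.02574, +1.16324); u = 562.4·(+0.18183)/1.16324 + 330.7 = 418.6086, v = 587.3·(-0.02574)/1.16324 + 253.3 = 240.3020
M2: Pc = R·M2+t = (+0.20314, -0.14811, +1.06398); u = 562.4·(+0.20314)/1.06398 + 330.7 = 438.0739, v = 587.3·(-0.14811)/1.06398 + 253.3 = 171.5445
M3: Pc = R·M3+t = (+0.04597, -0.15746, +1.04176); u = 562.4·(+0.04597)/1.04176 + 330.7 = 355.5193, v = 587.3·(-0.15746)/1.04176 + 253.3 = 164.5332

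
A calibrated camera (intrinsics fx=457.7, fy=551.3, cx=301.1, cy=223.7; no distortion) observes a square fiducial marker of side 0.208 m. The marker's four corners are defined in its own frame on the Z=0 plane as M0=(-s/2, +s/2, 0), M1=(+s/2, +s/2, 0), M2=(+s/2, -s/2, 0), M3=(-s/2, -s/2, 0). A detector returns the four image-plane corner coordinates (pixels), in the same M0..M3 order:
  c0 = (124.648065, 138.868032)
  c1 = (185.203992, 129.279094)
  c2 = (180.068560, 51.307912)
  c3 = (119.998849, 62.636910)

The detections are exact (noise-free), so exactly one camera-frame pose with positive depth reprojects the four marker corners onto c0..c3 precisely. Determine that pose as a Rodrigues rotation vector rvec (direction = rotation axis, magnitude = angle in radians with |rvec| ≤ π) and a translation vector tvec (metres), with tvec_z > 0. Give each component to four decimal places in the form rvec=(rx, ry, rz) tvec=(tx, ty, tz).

Intrinsics K: fx=457.7, fy=551.3, cx=301.1, cy=223.7
Marker side s = 0.208 m; corners in marker frame (Z=0):
  M0 = (-0.1040, +0.1040, 0)
  M1 = (+0.1040, +0.1040, 0)
  M2 = (+0.1040, -0.1040, 0)
  M3 = (-0.1040, -0.1040, 0)
Detected image corners:
  c0 = (124.648065, 138.868032) px
  c1 = (185.203992, 129.279094) px
  c2 = (180.068560, 51.307912) px
  c3 = (119.998849, 62.636910) px
Planar DLT: solve 8×8 A·h = b for H (H[2,2]=1):
  H  [+272.80454 +18.98910 +152.11943]
  H  [-61.04483 +367.79930 +95.46539]
  H  [-0.11252 -0.02963 +1.00000]
B = K⁻¹H; ‖b₁‖=0.682548, ‖b₂‖=0.682548; λ = 2/(‖b₁‖+‖b₂‖) = 1.465099, sign → tz>0 ⇒ λ=+1.465099
r₁ = λ·B[:,0] = (+0.98170,-0.09534,-0.16486); r₂ = λ·B[:,1] = (+0.08934,+0.99505,-0.04341)
r₃ = r₁×r₂ = (+0.16818,+0.02789,+0.98536); SVD([r₁ r₂ r₃]) → R = UVᵀ:
  R  [+0.98170 +0.08934 +0.16818]
  R  [-0.09534 +0.99505 +0.02789]
  R  [-0.16486 -0.04341 +0.98536]
t = (-0.47689, -0.34079, +1.46510) m
tr R = 2.962116; θ = arccos((tr R − 1)/2) = 0.194947 rad = 11.170°
axis k = ((R−Rᵀ)₃₂, (R−Rᵀ)₁₃, (R−Rᵀ)₂₁) / (2 sinθ) = (-0.184032, +0.859601, -0.476675)
rvec = θ·k = (-0.035877, +0.167577, -0.092926)

rvec=(-0.0359, 0.1676, -0.0929) tvec=(-0.4769, -0.3408, 1.4651)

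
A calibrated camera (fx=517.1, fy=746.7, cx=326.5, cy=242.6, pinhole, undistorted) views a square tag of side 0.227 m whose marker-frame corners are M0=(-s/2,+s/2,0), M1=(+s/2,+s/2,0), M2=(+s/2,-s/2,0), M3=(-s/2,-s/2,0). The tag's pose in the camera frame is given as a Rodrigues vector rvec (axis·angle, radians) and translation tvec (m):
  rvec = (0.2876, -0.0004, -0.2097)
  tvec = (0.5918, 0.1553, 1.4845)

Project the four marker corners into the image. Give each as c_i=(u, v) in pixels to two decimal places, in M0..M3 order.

Intrinsics K: fx=517.1, fy=746.7, cx=326.5, cy=242.6
Marker side s = 0.227 m; corners in marker frame (Z=0):
  M0 = (-0.1135, +0.1135, 0)
  M1 = (+0.1135, +0.1135, 0)
  M2 = (+0.1135, -0.1135, 0)
  M3 = (-0.1135, -0.1135, 0)
rvec = (0.2876, -0.0004, -0.2097), |rvec| = θ = 0.35593 rad = 20.393°
Rodrigues: sinθ=0.34846, 1−cosθ=0.06268; R = I + sinθ·[k]× + (1−cosθ)·[k]×²:
    [+0.97824 +0.20524 -0.03023]
    [-0.20536 +0.93732 -0.28152]
    [-0.02945 +0.28161 +0.95908]
t = (0.5918, 0.1553, 1.4845) m
M0: Pc = R·M0+t = (+0.50406, +0.28499, +1.51980); u = 517.1·(+0.50406)/1.51980 + 326.5 = 498.0034, v = 746.7·(+0.28499)/1.51980 + 242.6 = 382.6213
M1: Pc = R·M1+t = (+0.72613, +0.23838, +1.51312); u = 517.1·(+0.72613)/1.51312 + 326.5 = 574.6492, v = 746.7·(+0.23838)/1.51312 + 242.6 = 360.2356
M2: Pc = R·M2+t = (+0.67954, +0.02561, +1.44920); u = 517.1·(+0.67954)/1.44920 + 326.5 = 568.9710, v = 746.7·(+0.02561)/1.44920 + 242.6 = 255.7935
M3: Pc = R·M3+t = (+0.45747, +0.07222, +1.45588); u = 517.1·(+0.45747)/1.45588 + 326.5 = 488.9859, v = 746.7·(+0.07222)/1.45588 + 242.6 = 279.6416

c0=(498.00, 382.62) c1=(574.65, 360.24) c2=(568.97, 255.79) c3=(488.99, 279.64)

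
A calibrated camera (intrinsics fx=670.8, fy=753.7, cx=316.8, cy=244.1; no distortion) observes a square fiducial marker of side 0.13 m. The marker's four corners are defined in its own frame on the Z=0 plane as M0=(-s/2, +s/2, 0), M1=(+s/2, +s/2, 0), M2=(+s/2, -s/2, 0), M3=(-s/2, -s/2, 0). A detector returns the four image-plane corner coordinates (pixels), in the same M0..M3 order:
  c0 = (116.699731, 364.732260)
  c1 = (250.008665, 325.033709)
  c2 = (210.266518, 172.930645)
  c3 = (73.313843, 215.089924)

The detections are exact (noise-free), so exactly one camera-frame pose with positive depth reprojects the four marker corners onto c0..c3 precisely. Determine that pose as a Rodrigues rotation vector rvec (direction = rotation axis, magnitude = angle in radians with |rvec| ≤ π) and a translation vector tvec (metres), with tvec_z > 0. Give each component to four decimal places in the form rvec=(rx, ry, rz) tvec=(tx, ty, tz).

rvec=(0.1450, 0.0207, -0.2645) tvec=(-0.1419, 0.0217, 0.6171)

Intrinsics K: fx=670.8, fy=753.7, cx=316.8, cy=244.1
Marker side s = 0.13 m; corners in marker frame (Z=0):
  M0 = (-0.0650, +0.0650, 0)
  M1 = (+0.0650, +0.0650, 0)
  M2 = (+0.0650, -0.0650, 0)
  M3 = (-0.0650, -0.0650, 0)
Detected image corners:
  c0 = (116.699731, 364.732260) px
  c1 = (250.008665, 325.033709) px
  c2 = (210.266518, 172.930645) px
  c3 = (73.313843, 215.089924) px
Planar DLT: solve 8×8 A·h = b for H (H[2,2]=1):
  H  [+1028.87848 +356.69550 +162.59844]
  H  [-331.90589 +1221.70128 +270.64496]
  H  [-0.06386 +0.22706 +1.00000]
B = K⁻¹H; ‖b₁‖=1.620560, ‖b₂‖=1.620560; λ = 2/(‖b₁‖+‖b₂‖) = 0.617071, sign → tz>0 ⇒ λ=+0.617071
r₁ = λ·B[:,0] = (+0.96508,-0.25898,-0.03941); r₂ = λ·B[:,1] = (+0.26195,+0.95486,+0.14011)
r₃ = r₁×r₂ = (+0.00134,-0.14554,+0.98935); SVD([r₁ r₂ r₃]) → R = UVᵀ:
  R  [+0.96508 +0.26195 +0.00134]
  R  [-0.25898 +0.95486 -0.14554]
  R  [-0.03941 +0.14011 +0.98935]
t = (-0.14185, +0.02173, +0.61707) m
tr R = 2.909286; θ = arccos((tr R − 1)/2) = 0.302338 rad = 17.323°
axis k = ((R−Rᵀ)₃₂, (R−Rᵀ)₁₃, (R−Rᵀ)₂₁) / (2 sinθ) = (+0.479689, +0.068431, -0.874766)
rvec = θ·k = (+0.145028, +0.020689, -0.264475)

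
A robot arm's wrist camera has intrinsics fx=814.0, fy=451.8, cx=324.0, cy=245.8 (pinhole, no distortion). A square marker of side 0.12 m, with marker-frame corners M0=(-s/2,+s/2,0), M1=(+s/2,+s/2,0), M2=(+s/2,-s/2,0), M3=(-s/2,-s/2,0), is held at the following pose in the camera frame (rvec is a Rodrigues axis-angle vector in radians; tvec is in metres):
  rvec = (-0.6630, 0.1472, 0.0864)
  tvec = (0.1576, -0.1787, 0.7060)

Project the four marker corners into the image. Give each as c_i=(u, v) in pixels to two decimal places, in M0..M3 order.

c0=(432.83, 156.98) c1=(582.03, 157.04) c2=(573.30, 107.76) c3=(438.76, 108.99)

Intrinsics K: fx=814.0, fy=451.8, cx=324.0, cy=245.8
Marker side s = 0.12 m; corners in marker frame (Z=0):
  M0 = (-0.0600, +0.0600, 0)
  M1 = (+0.0600, +0.0600, 0)
  M2 = (+0.0600, -0.0600, 0)
  M3 = (-0.0600, -0.0600, 0)
rvec = (-0.6630, 0.1472, 0.0864), |rvec| = θ = 0.68462 rad = 39.226°
Rodrigues: sinθ=0.63238, 1−cosθ=0.22534; R = I + sinθ·[k]× + (1−cosθ)·[k]×²:
    [+0.98599 -0.12673 +0.10843]
    [+0.03289 +0.78508 +0.61852]
    [-0.16351 -0.60629 +0.77825]
t = (0.1576, -0.1787, 0.7060) m
M0: Pc = R·M0+t = (+0.09084, -0.13357, +0.67943); u = 814.0·(+0.09084)/0.67943 + 324.0 = 432.8277, v = 451.8·(-0.13357)/0.67943 + 245.8 = 156.9814
M1: Pc = R·M1+t = (+0.20916, -0.12962, +0.65981); u = 814.0·(+0.20916)/0.65981 + 324.0 = 582.0326, v = 451.8·(-0.12962)/0.65981 + 245.8 = 157.0425
M2: Pc = R·M2+t = (+0.22436, -0.22383, +0.73257); u = 814.0·(+0.22436)/0.73257 + 324.0 = 573.3037, v = 451.8·(-0.22383)/0.73257 + 245.8 = 107.7552
M3: Pc = R·M3+t = (+0.10604, -0.22778, +0.75219); u = 814.0·(+0.10604)/0.75219 + 324.0 = 438.7583, v = 451.8·(-0.22778)/0.75219 + 245.8 = 108.9858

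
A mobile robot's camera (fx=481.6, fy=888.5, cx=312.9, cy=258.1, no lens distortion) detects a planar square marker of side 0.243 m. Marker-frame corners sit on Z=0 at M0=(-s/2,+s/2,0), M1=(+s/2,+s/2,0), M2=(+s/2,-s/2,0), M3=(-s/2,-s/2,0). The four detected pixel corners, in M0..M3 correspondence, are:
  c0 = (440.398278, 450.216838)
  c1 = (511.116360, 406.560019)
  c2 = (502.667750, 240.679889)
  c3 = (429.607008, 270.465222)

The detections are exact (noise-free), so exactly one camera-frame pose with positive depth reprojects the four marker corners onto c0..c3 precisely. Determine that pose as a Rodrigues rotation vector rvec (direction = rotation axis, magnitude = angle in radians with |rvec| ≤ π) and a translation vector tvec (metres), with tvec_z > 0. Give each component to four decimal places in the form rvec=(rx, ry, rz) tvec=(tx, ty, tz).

Intrinsics K: fx=481.6, fy=888.5, cx=312.9, cy=258.1
Marker side s = 0.243 m; corners in marker frame (Z=0):
  M0 = (-0.1215, +0.1215, 0)
  M1 = (+0.1215, +0.1215, 0)
  M2 = (+0.1215, -0.1215, 0)
  M3 = (-0.1215, -0.1215, 0)
Detected image corners:
  c0 = (440.398278, 450.216838) px
  c1 = (511.116360, 406.560019) px
  c2 = (502.667750, 240.679889) px
  c3 = (429.607008, 270.465222) px
Planar DLT: solve 8×8 A·h = b for H (H[2,2]=1):
  H  [+460.10036 +80.55196 +472.52215]
  H  [-32.10400 +739.86089 +342.11992]
  H  [+0.34889 +0.08742 +1.00000]
B = K⁻¹H; ‖b₁‖=0.819512, ‖b₂‖=0.819512; λ = 2/(‖b₁‖+‖b₂‖) = 1.220238, sign → tz>0 ⇒ λ=+1.220238
r₁ = λ·B[:,0] = (+0.88916,-0.16776,+0.42573); r₂ = λ·B[:,1] = (+0.13479,+0.98512,+0.10667)
r₃ = r₁×r₂ = (-0.43729,-0.03746,+0.89854); SVD([r₁ r₂ r₃]) → R = UVᵀ:
  R  [+0.88916 +0.13479 -0.43729]
  R  [-0.16776 +0.98512 -0.03746]
  R  [+0.42573 +0.10667 +0.89854]
t = (+0.40444, +0.11539, +1.22024) m
tr R = 2.772817; θ = arccos((tr R − 1)/2) = 0.481269 rad = 27.575°
axis k = ((R−Rᵀ)₃₂, (R−Rᵀ)₁₃, (R−Rᵀ)₂₁) / (2 sinθ) = (+0.155676, -0.932184, -0.326800)
rvec = θ·k = (+0.074922, -0.448631, -0.157279)

rvec=(0.0749, -0.4486, -0.1573) tvec=(0.4044, 0.1154, 1.2202)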